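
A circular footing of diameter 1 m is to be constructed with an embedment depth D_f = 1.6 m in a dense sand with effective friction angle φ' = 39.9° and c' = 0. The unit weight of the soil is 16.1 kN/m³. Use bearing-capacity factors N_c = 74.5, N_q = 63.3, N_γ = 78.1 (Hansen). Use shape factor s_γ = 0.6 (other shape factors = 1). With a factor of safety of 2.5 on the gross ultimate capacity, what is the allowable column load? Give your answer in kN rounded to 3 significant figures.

q = γ·D_f = 16.1 × 1.6 = 25.76 kPa.
q·N_q = 25.76 × 63.3 = 1630.6 kPa
0.5·γ·B·N_γ·s_γ = 0.5 × 16.1 × 1 × 78.1 × 0.6 = 377.22 kPa
q_ult = 1630.6 + 377.22 = 2007.8 kPa.
Gross allowable pressure q_all = 2007.8 / 2.5 = 803.13 kPa.
Footing area = 0.7854 m², so allowable column load = 803.13 × 0.7854 = 630.78 kN.

P_all ≈ 631 kN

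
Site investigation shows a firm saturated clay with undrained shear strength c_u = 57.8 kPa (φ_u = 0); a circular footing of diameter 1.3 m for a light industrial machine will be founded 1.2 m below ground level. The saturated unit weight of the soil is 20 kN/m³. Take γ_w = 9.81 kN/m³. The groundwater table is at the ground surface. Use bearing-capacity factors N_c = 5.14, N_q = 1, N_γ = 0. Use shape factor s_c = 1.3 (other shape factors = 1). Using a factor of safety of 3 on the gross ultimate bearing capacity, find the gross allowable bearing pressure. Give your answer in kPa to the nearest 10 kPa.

With the water table at the surface the whole profile is submerged: γ' = 20 − 9.81 = 10.19 kN/m³, so q = γ'·D_f = 12.228 kPa.
q_ult = c·N_c·s_c + q·N_q
     = 57.8 × 5.14 × 1.3 + 12.228 × 1
     = 386.22 + 12.228 = 398.45 kPa.
q_all = 398.45 / 3 = 132.82 kPa.

q_all ≈ 130 kPa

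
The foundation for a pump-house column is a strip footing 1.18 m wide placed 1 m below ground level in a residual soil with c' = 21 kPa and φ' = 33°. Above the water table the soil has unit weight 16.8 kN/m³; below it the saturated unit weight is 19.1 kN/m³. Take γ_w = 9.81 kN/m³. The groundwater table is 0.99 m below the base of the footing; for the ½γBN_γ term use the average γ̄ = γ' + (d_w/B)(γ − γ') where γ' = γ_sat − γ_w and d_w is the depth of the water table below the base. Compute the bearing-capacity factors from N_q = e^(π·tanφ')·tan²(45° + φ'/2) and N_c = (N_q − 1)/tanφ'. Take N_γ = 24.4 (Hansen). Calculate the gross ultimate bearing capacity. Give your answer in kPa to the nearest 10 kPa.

tan33° = 0.6494, so N_q = e^(π×0.6494)·tan²(61.5°) = 7.692 × 3.392 = 26.09.
N_c = (26.09 − 1)/tan33° = 38.64.
Effective surcharge at the founding depth q = γ·D_f = 16.8 × 1 = 16.8 kPa.
With d_w = 0.99 m < B, γ̄ = 9.29 + (0.99/1.18) × (16.8 − 9.29) = 15.591 kN/m³.
q_ult = c·N_c + q·N_q + 0.5·γ·B·N_γ
     = 21 × 38.638 + 16.8 × 26.092 + 0.5 × 15.591 × 1.18 × 24.4
     = 811.4 + 438.35 + 224.44 = 1474.2 kPa.

q_ult ≈ 1470 kPa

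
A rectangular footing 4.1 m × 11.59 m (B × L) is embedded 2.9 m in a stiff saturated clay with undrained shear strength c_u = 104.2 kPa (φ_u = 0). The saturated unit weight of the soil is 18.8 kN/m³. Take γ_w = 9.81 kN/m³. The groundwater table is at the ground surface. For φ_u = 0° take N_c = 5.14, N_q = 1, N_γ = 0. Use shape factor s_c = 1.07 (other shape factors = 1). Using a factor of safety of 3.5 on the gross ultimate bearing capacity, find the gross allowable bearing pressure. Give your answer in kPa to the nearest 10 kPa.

Water table at ground surface, so effective unit weight γ' = 18.8 − 9.81 = 8.99 kN/m³ is used throughout; overburden q = 8.99 × 2.9 = 26.071 kPa.
Cohesion term c·N_c·s_c = 104.2 × 5.14 × 1.07 = 573.08 kPa; surcharge term q·N_q = 26.071 × 1 = 26.071 kPa.
q_ult = 573.08 + 26.071 = 599.15 kPa.
q_all = 599.15 / 3.5 = 171.19 kPa.

q_all ≈ 170 kPa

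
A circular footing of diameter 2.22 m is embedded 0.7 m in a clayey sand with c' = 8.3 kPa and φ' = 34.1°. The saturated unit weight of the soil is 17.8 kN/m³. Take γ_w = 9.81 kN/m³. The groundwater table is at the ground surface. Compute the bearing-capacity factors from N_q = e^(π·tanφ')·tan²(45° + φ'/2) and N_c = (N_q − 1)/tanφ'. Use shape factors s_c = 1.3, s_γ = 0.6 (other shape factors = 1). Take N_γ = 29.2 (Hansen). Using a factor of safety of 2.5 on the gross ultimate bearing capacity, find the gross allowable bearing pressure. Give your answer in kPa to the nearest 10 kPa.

q_all ≈ 310 kPa

N_q = e^(π·tan34.1°)·tan²(62.05°) = 29.8; N_c = (N_q − 1)/tanφ' = 42.54.
With the water table at the surface the whole profile is submerged: γ' = 17.8 − 9.81 = 7.99 kN/m³, so q = γ'·D_f = 5.593 kPa; the same γ' applies in the ½γBN_γ term.
q_ult = c·N_c·s_c + q·N_q + 0.5·γ·B·N_γ·s_γ
     = 8.3 × 42.539 × 1.3 + 5.593 × 29.801 + 0.5 × 7.99 × 2.22 × 29.2 × 0.6
     = 459 + 166.68 + 155.38 = 781.06 kPa.
q_all = 781.06 / 2.5 = 312.42 kPa.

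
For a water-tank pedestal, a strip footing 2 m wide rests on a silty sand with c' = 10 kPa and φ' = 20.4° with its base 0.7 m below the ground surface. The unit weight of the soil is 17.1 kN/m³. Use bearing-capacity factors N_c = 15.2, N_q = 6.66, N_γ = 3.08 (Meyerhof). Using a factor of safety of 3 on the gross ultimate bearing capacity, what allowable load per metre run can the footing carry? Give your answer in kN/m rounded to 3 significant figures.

≈ 190 kN/m

Effective surcharge at the founding depth q = γ·D_f = 17.1 × 0.7 = 11.97 kPa.
q_ult = c·N_c + q·N_q + 0.5·γ·B·N_γ
     = 10 × 15.2 + 11.97 × 6.66 + 0.5 × 17.1 × 2 × 3.08
     = 152 + 79.72 + 52.668 = 284.39 kPa.
Gross allowable pressure q_all = 284.39 / 3 = 94.796 kPa.
Allowable wall load = q_all × B = 94.796 × 2 = 189.59 kN per metre run.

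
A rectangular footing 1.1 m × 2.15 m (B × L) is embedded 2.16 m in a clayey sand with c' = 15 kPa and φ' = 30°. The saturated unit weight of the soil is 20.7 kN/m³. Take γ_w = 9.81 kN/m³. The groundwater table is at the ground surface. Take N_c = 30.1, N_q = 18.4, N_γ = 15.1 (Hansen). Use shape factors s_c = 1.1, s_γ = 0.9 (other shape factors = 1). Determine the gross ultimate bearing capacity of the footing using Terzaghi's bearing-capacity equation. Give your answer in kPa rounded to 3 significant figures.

Water table at ground surface, so effective unit weight γ' = 20.7 − 9.81 = 10.89 kN/m³ is used throughout; overburden q = 10.89 × 2.16 = 23.522 kPa; the same γ' applies in the ½γBN_γ term.
Cohesion term c·N_c·s_c = 15 × 30.1 × 1.1 = 496.65 kPa; surcharge term q·N_q = 23.522 × 18.4 = 432.81 kPa; self-weight term 0.5·γ·B·N_γ·s_γ = 0.5 × 10.89 × 1.1 × 15.1 × 0.9 = 81.397 kPa.
q_ult = 496.65 + 432.81 + 81.397 = 1010.9 kPa.

q_ult ≈ 1010 kPa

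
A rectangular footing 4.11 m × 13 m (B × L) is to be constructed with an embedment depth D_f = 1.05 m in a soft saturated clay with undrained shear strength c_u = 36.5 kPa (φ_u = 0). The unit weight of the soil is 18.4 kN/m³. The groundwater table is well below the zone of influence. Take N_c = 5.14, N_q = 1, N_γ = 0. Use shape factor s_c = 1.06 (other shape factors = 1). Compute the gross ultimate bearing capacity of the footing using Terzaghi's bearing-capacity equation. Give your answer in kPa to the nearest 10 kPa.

q_ult ≈ 220 kPa

Effective surcharge at the founding depth q = γ·D_f = 18.4 × 1.05 = 19.32 kPa.
q_ult = c·N_c·s_c + q·N_q
     = 36.5 × 5.14 × 1.06 + 19.32 × 1
     = 198.87 + 19.32 = 218.19 kPa.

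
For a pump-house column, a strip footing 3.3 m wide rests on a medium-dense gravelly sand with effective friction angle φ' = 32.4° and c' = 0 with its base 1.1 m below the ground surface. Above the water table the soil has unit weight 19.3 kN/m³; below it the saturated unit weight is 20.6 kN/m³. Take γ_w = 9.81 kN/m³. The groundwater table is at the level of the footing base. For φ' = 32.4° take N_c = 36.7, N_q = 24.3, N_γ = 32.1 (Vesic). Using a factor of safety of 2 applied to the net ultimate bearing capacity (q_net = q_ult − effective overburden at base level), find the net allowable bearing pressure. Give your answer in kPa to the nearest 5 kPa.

Effective surcharge at the founding depth q = γ·D_f = 19.3 × 1.1 = 21.23 kPa.
The water table coincides with the base, so in the self-weight term γ → γ' = 10.79 kN/m³.
q_ult = q·N_q + 0.5·γ·B·N_γ
     = 21.23 × 24.3 + 0.5 × 10.79 × 3.3 × 32.1
     = 515.89 + 571.49 = 1087.4 kPa.
Net ultimate: q_net = 1087.4 − 21.23 = 1066.2 kPa.
q_all(net) = 1066.2 / 2 = 533.08 kPa.

q_all(net) ≈ 535 kPa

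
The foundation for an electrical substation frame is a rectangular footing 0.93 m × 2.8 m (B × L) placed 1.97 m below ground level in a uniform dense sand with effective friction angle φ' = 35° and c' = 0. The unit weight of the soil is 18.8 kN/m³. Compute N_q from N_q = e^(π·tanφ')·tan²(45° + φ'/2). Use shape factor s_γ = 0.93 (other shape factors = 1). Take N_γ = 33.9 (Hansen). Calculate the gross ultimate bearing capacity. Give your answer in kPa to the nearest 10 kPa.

tan35° = 0.7002, so N_q = e^(π×0.7002)·tan²(62.5°) = 9.023 × 3.69 = 33.3.
Effective surcharge at the founding depth q = γ·D_f = 18.8 × 1.97 = 37.036 kPa.
q_ult = q·N_q + 0.5·γ·B·N_γ·s_γ
     = 37.036 × 33.296 + 0.5 × 18.8 × 0.93 × 33.9 × 0.93
     = 1233.2 + 275.61 = 1508.8 kPa.

q_ult ≈ 1510 kPa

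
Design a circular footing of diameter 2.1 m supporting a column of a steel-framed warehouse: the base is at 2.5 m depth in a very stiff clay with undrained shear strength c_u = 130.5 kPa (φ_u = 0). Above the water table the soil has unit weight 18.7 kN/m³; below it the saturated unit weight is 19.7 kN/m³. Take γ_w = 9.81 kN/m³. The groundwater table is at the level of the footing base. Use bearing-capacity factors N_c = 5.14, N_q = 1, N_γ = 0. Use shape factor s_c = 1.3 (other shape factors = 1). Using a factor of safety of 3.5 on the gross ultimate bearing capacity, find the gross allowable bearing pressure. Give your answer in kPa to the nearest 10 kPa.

q_all ≈ 260 kPa

Overburden at base level: q = 18.7 × 2.5 = 46.75 kPa.
Cohesion term c·N_c·s_c = 130.5 × 5.14 × 1.3 = 872 kPa; surcharge term q·N_q = 46.75 × 1 = 46.75 kPa.
q_ult = 872 + 46.75 = 918.75 kPa.
q_all = 918.75 / 3.5 = 262.5 kPa.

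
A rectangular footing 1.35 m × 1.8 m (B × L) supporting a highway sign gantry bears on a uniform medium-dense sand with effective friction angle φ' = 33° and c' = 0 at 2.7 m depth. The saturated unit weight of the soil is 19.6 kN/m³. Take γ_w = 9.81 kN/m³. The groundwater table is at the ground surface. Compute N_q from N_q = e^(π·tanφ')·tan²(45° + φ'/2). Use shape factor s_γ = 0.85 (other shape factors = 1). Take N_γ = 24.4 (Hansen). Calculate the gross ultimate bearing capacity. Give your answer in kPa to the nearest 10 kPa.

q_ult ≈ 830 kPa

tan33° = 0.6494, so N_q = e^(π×0.6494)·tan²(61.5°) = 7.692 × 3.392 = 26.09.
γ' = 19.6 − 9.81 = 9.79 kN/m³ (submerged throughout). q = 9.79 × 2.7 = 26.433 kPa; the same γ' applies in the ½γBN_γ term.
q·N_q = 26.433 × 26.092 = 689.69 kPa
0.5·γ·B·N_γ·s_γ = 0.5 × 9.79 × 1.35 × 24.4 × 0.85 = 137.06 kPa
q_ult = 689.69 + 137.06 = 826.75 kPa.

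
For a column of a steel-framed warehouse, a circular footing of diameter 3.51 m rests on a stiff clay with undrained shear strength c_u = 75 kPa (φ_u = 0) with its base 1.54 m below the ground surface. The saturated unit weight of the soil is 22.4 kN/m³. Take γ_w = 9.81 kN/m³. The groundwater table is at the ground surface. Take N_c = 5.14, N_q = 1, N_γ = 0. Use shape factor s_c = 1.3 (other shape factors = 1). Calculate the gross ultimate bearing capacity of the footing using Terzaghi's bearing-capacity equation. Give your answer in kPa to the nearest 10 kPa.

γ' = 22.4 − 9.81 = 12.59 kN/m³ (submerged throughout). q = 12.59 × 1.54 = 19.389 kPa.
c·N_c·s_c = 75 × 5.14 × 1.3 = 501.15 kPa
q·N_q = 19.389 × 1 = 19.389 kPa
q_ult = 501.15 + 19.389 = 520.54 kPa.

q_ult ≈ 520 kPa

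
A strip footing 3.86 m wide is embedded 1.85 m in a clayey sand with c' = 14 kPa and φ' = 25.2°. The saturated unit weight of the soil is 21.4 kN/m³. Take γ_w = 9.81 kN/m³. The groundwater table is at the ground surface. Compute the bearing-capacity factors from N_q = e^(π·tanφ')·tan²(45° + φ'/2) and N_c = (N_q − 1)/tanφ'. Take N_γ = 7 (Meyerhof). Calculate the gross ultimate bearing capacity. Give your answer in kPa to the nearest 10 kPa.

q_ult ≈ 680 kPa

tan25.2° = 0.4706, so N_q = e^(π×0.4706)·tan²(57.6°) = 4.386 × 2.483 = 10.89.
N_c = (10.89 − 1)/tan25.2° = 21.02.
Water table at ground surface, so effective unit weight γ' = 21.4 − 9.81 = 11.59 kN/m³ is used throughout; overburden q = 11.59 × 1.85 = 21.441 kPa; the same γ' applies in the ½γBN_γ term.
Cohesion term c·N_c = 14 × 21.016 = 294.22 kPa; surcharge term q·N_q = 21.441 × 10.889 = 233.48 kPa; self-weight term 0.5·γ·B·N_γ = 0.5 × 11.59 × 3.86 × 7 = 156.58 kPa.
q_ult = 294.22 + 233.48 + 156.58 = 684.29 kPa.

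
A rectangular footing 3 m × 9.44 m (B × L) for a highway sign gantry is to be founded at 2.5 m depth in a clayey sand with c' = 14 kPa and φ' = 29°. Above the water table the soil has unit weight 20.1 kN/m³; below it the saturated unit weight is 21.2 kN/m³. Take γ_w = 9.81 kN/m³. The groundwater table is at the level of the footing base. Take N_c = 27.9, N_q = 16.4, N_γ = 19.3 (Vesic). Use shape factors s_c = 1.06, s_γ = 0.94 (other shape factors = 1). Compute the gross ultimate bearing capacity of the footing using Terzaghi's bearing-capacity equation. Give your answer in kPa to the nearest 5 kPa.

q = γ·D_f = 20.1 × 2.5 = 50.25 kPa.
For the ½γBN_γ term take γ' = 21.2 − 9.81 = 11.39 kN/m³ (soil below base is submerged).
c·N_c·s_c = 14 × 27.9 × 1.06 = 414.04 kPa
q·N_q = 50.25 × 16.4 = 824.1 kPa
0.5·γ·B·N_γ·s_γ = 0.5 × 11.39 × 3 × 19.3 × 0.94 = 309.96 kPa
q_ult = 414.04 + 824.1 + 309.96 = 1548.1 kPa.

q_ult ≈ 1550 kPa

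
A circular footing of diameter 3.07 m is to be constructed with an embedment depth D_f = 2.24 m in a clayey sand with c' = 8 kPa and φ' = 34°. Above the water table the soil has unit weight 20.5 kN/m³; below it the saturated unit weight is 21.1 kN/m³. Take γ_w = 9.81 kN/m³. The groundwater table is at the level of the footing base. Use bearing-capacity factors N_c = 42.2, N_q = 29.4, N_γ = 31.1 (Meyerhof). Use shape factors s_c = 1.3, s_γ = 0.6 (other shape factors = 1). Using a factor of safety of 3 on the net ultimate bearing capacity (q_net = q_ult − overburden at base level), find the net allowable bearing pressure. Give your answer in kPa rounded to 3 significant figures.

q = γ·D_f = 20.5 × 2.24 = 45.92 kPa.
For the ½γBN_γ term take γ' = 21.1 − 9.81 = 11.29 kN/m³ (soil below base is submerged).
c·N_c·s_c = 8 × 42.2 × 1.3 = 438.88 kPa
q·N_q = 45.92 × 29.4 = 1350 kPa
0.5·γ·B·N_γ·s_γ = 0.5 × 11.29 × 3.07 × 31.1 × 0.6 = 323.38 kPa
q_ult = 438.88 + 1350 + 323.38 = 2112.3 kPa.
q_net = 2112.3 − 45.92 = 2066.4 kPa.
q_all(net) = 2066.4 / 3 = 688.8 kPa.

q_all(net) ≈ 689 kPa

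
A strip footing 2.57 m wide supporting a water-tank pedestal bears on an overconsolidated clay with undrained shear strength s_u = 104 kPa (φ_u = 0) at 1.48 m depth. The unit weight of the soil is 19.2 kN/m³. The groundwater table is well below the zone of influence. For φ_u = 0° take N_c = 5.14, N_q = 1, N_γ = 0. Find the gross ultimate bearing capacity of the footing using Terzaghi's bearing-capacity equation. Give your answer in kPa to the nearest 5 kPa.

q_ult ≈ 565 kPa

q = γ·D_f = 19.2 × 1.48 = 28.416 kPa.
c·N_c = 104 × 5.14 = 534.56 kPa
q·N_q = 28.416 × 1 = 28.416 kPa
q_ult = 534.56 + 28.416 = 562.98 kPa.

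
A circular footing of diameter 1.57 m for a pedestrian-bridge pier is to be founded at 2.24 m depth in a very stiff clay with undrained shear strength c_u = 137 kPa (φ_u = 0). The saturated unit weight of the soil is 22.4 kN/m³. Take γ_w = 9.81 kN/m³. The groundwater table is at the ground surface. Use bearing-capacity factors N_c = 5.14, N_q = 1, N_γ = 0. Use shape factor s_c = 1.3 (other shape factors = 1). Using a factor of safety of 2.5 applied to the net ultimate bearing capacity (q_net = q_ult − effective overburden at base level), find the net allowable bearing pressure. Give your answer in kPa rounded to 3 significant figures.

q_all(net) ≈ 366 kPa

With the water table at the surface the whole profile is submerged: γ' = 22.4 − 9.81 = 12.59 kN/m³, so q = γ'·D_f = 28.202 kPa.
q_ult = c·N_c·s_c + q·N_q
     = 137 × 5.14 × 1.3 + 28.202 × 1
     = 915.43 + 28.202 = 943.64 kPa.
Net ultimate: q_net = 943.64 − 28.202 = 915.43 kPa.
q_all(net) = 915.43 / 2.5 = 366.17 kPa.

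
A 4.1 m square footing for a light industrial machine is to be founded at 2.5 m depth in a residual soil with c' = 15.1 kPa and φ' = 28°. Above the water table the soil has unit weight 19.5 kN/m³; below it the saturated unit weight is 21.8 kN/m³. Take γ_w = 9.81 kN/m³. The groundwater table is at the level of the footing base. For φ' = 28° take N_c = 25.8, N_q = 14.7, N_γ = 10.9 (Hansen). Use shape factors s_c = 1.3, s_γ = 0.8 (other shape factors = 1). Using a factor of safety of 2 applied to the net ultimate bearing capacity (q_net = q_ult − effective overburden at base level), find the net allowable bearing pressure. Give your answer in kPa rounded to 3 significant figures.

q_all(net) ≈ 694 kPa

q = γ·D_f = 19.5 × 2.5 = 48.75 kPa.
For the ½γBN_γ term take γ' = 21.8 − 9.81 = 11.99 kN/m³ (soil below base is submerged).
c·N_c·s_c = 15.1 × 25.8 × 1.3 = 506.45 kPa
q·N_q = 48.75 × 14.7 = 716.62 kPa
0.5·γ·B·N_γ·s_γ = 0.5 × 11.99 × 4.1 × 10.9 × 0.8 = 214.33 kPa
q_ult = 506.45 + 716.62 + 214.33 = 1437.4 kPa.
Net ultimate: q_net = 1437.4 − 48.75 = 1388.7 kPa.
q_all(net) = 1388.7 / 2 = 694.33 kPa.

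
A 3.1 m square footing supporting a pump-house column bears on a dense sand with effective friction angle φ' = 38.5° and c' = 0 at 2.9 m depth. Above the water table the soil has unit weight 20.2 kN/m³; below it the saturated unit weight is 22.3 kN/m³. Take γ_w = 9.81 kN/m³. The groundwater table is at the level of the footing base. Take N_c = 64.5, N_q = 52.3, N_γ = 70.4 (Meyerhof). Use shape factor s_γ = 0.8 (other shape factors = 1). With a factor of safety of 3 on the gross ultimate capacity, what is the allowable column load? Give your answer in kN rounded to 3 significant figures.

q = γ·D_f = 20.2 × 2.9 = 58.58 kPa.
For the ½γBN_γ term take γ' = 22.3 − 9.81 = 12.49 kN/m³ (soil below base is submerged).
q·N_q = 58.58 × 52.3 = 3063.7 kPa
0.5·γ·B·N_γ·s_γ = 0.5 × 12.49 × 3.1 × 70.4 × 0.8 = 1090.3 kPa
q_ult = 3063.7 + 1090.3 = 4154.1 kPa.
Gross allowable pressure q_all = 4154.1 / 3 = 1384.7 kPa.
Footing area = 9.61 m², so allowable column load = 1384.7 × 9.61 = 13307 kN.

P_all ≈ 13300 kN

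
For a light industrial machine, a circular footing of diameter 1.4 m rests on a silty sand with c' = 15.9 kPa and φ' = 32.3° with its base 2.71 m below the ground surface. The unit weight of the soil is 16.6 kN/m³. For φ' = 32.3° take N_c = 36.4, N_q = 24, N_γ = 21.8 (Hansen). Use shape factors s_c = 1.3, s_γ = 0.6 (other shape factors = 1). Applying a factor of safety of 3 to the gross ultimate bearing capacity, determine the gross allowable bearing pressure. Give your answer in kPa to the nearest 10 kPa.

q = γ·D_f = 16.6 × 2.71 = 44.986 kPa.
c·N_c·s_c = 15.9 × 36.4 × 1.3 = 752.39 kPa
q·N_q = 44.986 × 24 = 1079.7 kPa
0.5·γ·B·N_γ·s_γ = 0.5 × 16.6 × 1.4 × 21.8 × 0.6 = 151.99 kPa
q_ult = 752.39 + 1079.7 + 151.99 = 1984 kPa.
q_all = q_ult / FS = 1984 / 3 = 661.35 kPa.

q_all ≈ 660 kPa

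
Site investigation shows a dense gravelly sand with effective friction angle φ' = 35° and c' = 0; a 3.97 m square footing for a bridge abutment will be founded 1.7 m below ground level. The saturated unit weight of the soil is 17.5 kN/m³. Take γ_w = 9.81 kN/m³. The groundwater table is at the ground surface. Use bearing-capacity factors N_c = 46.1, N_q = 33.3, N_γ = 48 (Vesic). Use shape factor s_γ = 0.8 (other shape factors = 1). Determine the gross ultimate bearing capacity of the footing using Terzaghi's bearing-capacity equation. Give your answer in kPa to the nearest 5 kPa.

q_ult ≈ 1020 kPa

Water table at ground surface, so effective unit weight γ' = 17.5 − 9.81 = 7.69 kN/m³ is used throughout; overburden q = 7.69 × 1.7 = 13.073 kPa; the same γ' applies in the ½γBN_γ term.
Surcharge term q·N_q = 13.073 × 33.3 = 435.33 kPa; self-weight term 0.5·γ·B·N_γ·s_γ = 0.5 × 7.69 × 3.97 × 48 × 0.8 = 586.16 kPa.
q_ult = 435.33 + 586.16 = 1021.5 kPa.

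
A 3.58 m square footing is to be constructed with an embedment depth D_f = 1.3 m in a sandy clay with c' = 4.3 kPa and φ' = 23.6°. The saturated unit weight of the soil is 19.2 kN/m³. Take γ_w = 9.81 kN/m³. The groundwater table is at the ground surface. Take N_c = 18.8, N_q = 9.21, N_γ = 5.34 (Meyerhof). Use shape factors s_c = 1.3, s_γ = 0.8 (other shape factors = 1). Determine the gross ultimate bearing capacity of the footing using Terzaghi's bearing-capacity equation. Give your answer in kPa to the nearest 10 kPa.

q_ult ≈ 290 kPa

Water table at ground surface, so effective unit weight γ' = 19.2 − 9.81 = 9.39 kN/m³ is used throughout; overburden q = 9.39 × 1.3 = 12.207 kPa; the same γ' applies in the ½γBN_γ term.
Cohesion term c·N_c·s_c = 4.3 × 18.8 × 1.3 = 105.09 kPa; surcharge term q·N_q = 12.207 × 9.21 = 112.43 kPa; self-weight term 0.5·γ·B·N_γ·s_γ = 0.5 × 9.39 × 3.58 × 5.34 × 0.8 = 71.804 kPa.
q_ult = 105.09 + 112.43 + 71.804 = 289.32 kPa.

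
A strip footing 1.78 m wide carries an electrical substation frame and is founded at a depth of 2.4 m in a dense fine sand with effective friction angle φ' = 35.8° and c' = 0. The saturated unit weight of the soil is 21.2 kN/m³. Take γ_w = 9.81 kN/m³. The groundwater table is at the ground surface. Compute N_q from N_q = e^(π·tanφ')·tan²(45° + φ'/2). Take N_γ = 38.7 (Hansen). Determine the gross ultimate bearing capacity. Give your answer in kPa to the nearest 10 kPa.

q_ult ≈ 1400 kPa

tan35.8° = 0.7212, so N_q = e^(π×0.7212)·tan²(62.9°) = 9.639 × 3.819 = 36.81.
With the water table at the surface the whole profile is submerged: γ' = 21.2 − 9.81 = 11.39 kN/m³, so q = γ'·D_f = 27.336 kPa; the same γ' applies in the ½γBN_γ term.
q_ult = q·N_q + 0.5·γ·B·N_γ
     = 27.336 × 36.808 + 0.5 × 11.39 × 1.78 × 38.7
     = 1006.2 + 392.31 = 1398.5 kPa.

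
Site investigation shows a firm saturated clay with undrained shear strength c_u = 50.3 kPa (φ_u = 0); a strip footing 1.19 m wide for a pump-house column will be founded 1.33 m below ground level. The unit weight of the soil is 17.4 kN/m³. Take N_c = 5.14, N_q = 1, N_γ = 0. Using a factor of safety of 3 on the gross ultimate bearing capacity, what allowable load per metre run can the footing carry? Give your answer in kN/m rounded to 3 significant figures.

≈ 112 kN/m

Effective surcharge at the founding depth q = γ·D_f = 17.4 × 1.33 = 23.142 kPa.
q_ult = c·N_c + q·N_q
     = 50.3 × 5.14 + 23.142 × 1
     = 258.54 + 23.142 = 281.68 kPa.
Gross allowable pressure q_all = 281.68 / 3 = 93.895 kPa.
Allowable wall load = q_all × B = 93.895 × 1.19 = 111.73 kN per metre run.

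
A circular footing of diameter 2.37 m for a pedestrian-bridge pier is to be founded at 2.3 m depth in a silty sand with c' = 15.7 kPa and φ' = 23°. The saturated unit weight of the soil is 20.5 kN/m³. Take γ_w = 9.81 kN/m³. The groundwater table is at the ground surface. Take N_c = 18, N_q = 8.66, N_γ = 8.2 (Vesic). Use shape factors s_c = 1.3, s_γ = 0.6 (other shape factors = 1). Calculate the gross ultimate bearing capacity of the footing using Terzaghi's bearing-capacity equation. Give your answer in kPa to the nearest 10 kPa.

γ' = 20.5 − 9.81 = 10.69 kN/m³ (submerged throughout). q = 10.69 × 2.3 = 24.587 kPa; the same γ' applies in the ½γBN_γ term.
c·N_c·s_c = 15.7 × 18 × 1.3 = 367.38 kPa
q·N_q = 24.587 × 8.66 = 212.92 kPa
0.5·γ·B·N_γ·s_γ = 0.5 × 10.69 × 2.37 × 8.2 × 0.6 = 62.325 kPa
q_ult = 367.38 + 212.92 + 62.325 = 642.63 kPa.

q_ult ≈ 640 kPa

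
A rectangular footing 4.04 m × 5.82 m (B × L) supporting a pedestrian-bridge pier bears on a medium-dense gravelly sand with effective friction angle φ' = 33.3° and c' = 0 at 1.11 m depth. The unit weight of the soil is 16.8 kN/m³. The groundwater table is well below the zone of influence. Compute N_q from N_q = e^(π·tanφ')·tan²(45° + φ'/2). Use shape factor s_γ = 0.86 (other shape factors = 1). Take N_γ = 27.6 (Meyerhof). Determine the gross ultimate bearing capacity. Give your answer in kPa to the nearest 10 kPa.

tan33.3° = 0.6569, so N_q = e^(π×0.6569)·tan²(61.65°) = 7.875 × 3.435 = 27.05.
q = γ·D_f = 16.8 × 1.11 = 18.648 kPa.
q·N_q = 18.648 × 27.048 = 504.39 kPa
0.5·γ·B·N_γ·s_γ = 0.5 × 16.8 × 4.04 × 27.6 × 0.86 = 805.5 kPa
q_ult = 504.39 + 805.5 = 1309.9 kPa.

q_ult ≈ 1310 kPa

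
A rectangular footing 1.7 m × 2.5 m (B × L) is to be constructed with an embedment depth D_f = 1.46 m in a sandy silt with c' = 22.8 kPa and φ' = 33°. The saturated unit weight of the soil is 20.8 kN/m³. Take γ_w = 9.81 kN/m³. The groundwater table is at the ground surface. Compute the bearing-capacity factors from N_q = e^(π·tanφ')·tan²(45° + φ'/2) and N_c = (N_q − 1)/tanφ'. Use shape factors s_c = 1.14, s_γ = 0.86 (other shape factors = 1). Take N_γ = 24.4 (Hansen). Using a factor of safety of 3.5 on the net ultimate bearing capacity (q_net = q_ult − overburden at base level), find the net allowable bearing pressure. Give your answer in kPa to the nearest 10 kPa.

N_q = e^(π·tan33°)·tan²(61.5°) = 26.09; N_c = (N_q − 1)/tanφ' = 38.64.
γ' = 20.8 − 9.81 = 10.99 kN/m³ (submerged throughout). q = 10.99 × 1.46 = 16.045 kPa; the same γ' applies in the ½γBN_γ term.
c·N_c·s_c = 22.8 × 38.638 × 1.14 = 1004.3 kPa
q·N_q = 16.045 × 26.092 = 418.66 kPa
0.5·γ·B·N_γ·s_γ = 0.5 × 10.99 × 1.7 × 24.4 × 0.86 = 196.02 kPa
q_ult = 1004.3 + 418.66 + 196.02 = 1619 kPa.
q_net = 1619 − 16.045 = 1602.9 kPa.
q_all(net) = 1602.9 / 3.5 = 457.98 kPa.

q_all(net) ≈ 460 kPa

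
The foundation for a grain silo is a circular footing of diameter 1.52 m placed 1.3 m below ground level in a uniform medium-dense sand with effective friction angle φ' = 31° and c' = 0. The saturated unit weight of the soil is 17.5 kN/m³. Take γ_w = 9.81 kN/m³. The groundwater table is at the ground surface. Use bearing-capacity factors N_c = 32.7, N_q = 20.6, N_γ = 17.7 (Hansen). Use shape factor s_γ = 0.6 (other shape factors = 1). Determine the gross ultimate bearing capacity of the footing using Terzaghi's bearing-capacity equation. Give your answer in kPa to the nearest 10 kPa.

q_ult ≈ 270 kPa

Water table at ground surface, so effective unit weight γ' = 17.5 − 9.81 = 7.69 kN/m³ is used throughout; overburden q = 7.69 × 1.3 = 9.997 kPa; the same γ' applies in the ½γBN_γ term.
Surcharge term q·N_q = 9.997 × 20.6 = 205.94 kPa; self-weight term 0.5·γ·B·N_γ·s_γ = 0.5 × 7.69 × 1.52 × 17.7 × 0.6 = 62.068 kPa.
q_ult = 205.94 + 62.068 = 268.01 kPa.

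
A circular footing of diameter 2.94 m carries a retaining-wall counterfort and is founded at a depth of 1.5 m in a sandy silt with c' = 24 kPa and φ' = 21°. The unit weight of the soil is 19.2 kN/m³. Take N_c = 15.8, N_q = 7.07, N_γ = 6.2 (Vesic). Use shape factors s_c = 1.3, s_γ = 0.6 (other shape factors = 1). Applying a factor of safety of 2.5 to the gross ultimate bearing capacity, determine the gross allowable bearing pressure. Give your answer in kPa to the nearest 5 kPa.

q_all ≈ 320 kPa

q = γ·D_f = 19.2 × 1.5 = 28.8 kPa.
c·N_c·s_c = 24 × 15.8 × 1.3 = 492.96 kPa
q·N_q = 28.8 × 7.07 = 203.62 kPa
0.5·γ·B·N_γ·s_γ = 0.5 × 19.2 × 2.94 × 6.2 × 0.6 = 104.99 kPa
q_ult = 492.96 + 203.62 + 104.99 = 801.57 kPa.
q_all = q_ult / FS = 801.57 / 2.5 = 320.63 kPa.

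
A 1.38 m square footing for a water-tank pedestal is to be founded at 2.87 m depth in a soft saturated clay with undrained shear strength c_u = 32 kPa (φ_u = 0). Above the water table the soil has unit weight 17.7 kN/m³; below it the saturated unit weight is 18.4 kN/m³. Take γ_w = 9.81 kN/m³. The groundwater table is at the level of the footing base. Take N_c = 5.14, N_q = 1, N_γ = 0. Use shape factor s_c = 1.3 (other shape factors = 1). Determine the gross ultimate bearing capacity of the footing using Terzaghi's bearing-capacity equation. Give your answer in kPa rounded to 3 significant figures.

Overburden at base level: q = 17.7 × 2.87 = 50.799 kPa.
Cohesion term c·N_c·s_c = 32 × 5.14 × 1.3 = 213.82 kPa; surcharge term q·N_q = 50.799 × 1 = 50.799 kPa.
q_ult = 213.82 + 50.799 = 264.62 kPa.

q_ult ≈ 265 kPa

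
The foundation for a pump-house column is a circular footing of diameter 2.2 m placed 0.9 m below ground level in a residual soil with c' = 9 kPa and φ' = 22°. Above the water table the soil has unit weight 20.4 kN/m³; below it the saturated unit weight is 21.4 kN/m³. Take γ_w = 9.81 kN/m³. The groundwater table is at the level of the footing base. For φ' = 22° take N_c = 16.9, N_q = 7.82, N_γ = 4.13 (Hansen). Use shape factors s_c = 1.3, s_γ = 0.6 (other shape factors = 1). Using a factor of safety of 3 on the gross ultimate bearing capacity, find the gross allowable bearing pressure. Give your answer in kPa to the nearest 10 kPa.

q_all ≈ 120 kPa

q = γ·D_f = 20.4 × 0.9 = 18.36 kPa.
For the ½γBN_γ term take γ' = 21.4 − 9.81 = 11.59 kN/m³ (soil below base is submerged).
c·N_c·s_c = 9 × 16.9 × 1.3 = 197.73 kPa
q·N_q = 18.36 × 7.82 = 143.58 kPa
0.5·γ·B·N_γ·s_γ = 0.5 × 11.59 × 2.2 × 4.13 × 0.6 = 31.592 kPa
q_ult = 197.73 + 143.58 + 31.592 = 372.9 kPa.
q_all = 372.9 / 3 = 124.3 kPa.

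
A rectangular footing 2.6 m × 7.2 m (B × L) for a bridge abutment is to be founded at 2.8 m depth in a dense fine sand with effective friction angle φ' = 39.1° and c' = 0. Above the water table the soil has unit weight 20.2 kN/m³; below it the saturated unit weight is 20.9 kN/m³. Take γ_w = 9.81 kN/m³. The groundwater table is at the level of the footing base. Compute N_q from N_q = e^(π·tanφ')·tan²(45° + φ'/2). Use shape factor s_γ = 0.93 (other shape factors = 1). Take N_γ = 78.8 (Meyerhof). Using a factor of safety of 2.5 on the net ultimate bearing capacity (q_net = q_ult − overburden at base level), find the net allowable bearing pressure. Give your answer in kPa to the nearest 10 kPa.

N_q = e^(π·tan39.1°)·tan²(64.55°) = 56.72.
Overburden at base level: q = 20.2 × 2.8 = 56.56 kPa.
Below the base the soil is submerged, so the ½γBN_γ term uses γ' = 20.9 − 9.81 = 11.09 kN/m³.
Surcharge term q·N_q = 56.56 × 56.723 = 3208.2 kPa; self-weight term 0.5·γ·B·N_γ·s_γ = 0.5 × 11.09 × 2.6 × 78.8 × 0.93 = 1056.5 kPa.
q_ult = 3208.2 + 1056.5 = 4264.8 kPa.
q_net = 4264.8 − 56.56 = 4208.2 kPa.
q_all(net) = 4208.2 / 2.5 = 1683.3 kPa.

q_all(net) ≈ 1680 kPa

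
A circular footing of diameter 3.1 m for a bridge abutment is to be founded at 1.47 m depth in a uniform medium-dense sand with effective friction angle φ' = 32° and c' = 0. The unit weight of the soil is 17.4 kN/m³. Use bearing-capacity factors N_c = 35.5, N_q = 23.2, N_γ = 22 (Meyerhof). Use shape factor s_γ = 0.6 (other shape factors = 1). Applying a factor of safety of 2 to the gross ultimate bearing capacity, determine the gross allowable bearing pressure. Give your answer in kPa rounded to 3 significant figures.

Effective surcharge at the founding depth q = γ·D_f = 17.4 × 1.47 = 25.578 kPa.
q_ult = q·N_q + 0.5·γ·B·N_γ·s_γ
     = 25.578 × 23.2 + 0.5 × 17.4 × 3.1 × 22 × 0.6
     = 593.41 + 356 = 949.41 kPa.
q_all = q_ult / FS = 949.41 / 2 = 474.71 kPa.

q_all ≈ 475 kPa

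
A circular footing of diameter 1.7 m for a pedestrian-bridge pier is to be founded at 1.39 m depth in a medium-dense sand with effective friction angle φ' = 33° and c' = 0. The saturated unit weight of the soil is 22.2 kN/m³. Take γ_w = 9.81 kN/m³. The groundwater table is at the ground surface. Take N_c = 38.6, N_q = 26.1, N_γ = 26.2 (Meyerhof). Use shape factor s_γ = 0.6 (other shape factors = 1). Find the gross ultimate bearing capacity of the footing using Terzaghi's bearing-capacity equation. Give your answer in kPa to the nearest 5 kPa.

γ' = 22.2 − 9.81 = 12.39 kN/m³ (submerged throughout). q = 12.39 × 1.39 = 17.222 kPa; the same γ' applies in the ½γBN_γ term.
q·N_q = 17.222 × 26.1 = 449.5 kPa
0.5·γ·B·N_γ·s_γ = 0.5 × 12.39 × 1.7 × 26.2 × 0.6 = 165.56 kPa
q_ult = 449.5 + 165.56 = 615.05 kPa.

q_ult ≈ 615 kPa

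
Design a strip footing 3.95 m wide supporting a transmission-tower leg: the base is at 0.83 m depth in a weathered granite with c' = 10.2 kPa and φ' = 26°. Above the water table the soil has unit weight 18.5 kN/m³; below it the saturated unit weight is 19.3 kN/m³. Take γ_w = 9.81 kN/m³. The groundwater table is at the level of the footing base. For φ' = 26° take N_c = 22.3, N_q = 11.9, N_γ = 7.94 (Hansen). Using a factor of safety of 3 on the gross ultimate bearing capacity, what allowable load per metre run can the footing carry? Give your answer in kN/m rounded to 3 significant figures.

Overburden at base level: q = 18.5 × 0.83 = 15.355 kPa.
Below the base the soil is submerged, so the ½γBN_γ term uses γ' = 19.3 − 9.81 = 9.49 kN/m³.
Cohesion term c·N_c = 10.2 × 22.3 = 227.46 kPa; surcharge term q·N_q = 15.355 × 11.9 = 182.72 kPa; self-weight term 0.5·γ·B·N_γ = 0.5 × 9.49 × 3.95 × 7.94 = 148.82 kPa.
q_ult = 227.46 + 182.72 + 148.82 = 559 kPa.
Gross allowable pressure q_all = 559 / 3 = 186.33 kPa.
Allowable wall load = q_all × B = 186.33 × 3.95 = 736.02 kN per metre run.

≈ 736 kN/m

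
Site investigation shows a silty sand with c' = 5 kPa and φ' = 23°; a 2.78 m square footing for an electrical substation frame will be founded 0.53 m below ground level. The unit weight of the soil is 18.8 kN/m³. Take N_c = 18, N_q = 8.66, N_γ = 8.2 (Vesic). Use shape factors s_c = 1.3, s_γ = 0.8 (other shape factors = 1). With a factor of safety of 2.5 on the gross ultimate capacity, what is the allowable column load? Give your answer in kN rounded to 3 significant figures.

Overburden at base level: q = 18.8 × 0.53 = 9.964 kPa.
Cohesion term c·N_c·s_c = 5 × 18 × 1.3 = 117 kPa; surcharge term q·N_q = 9.964 × 8.66 = 86.288 kPa; self-weight term 0.5·γ·B·N_γ·s_γ = 0.5 × 18.8 × 2.78 × 8.2 × 0.8 = 171.43 kPa.
q_ult = 117 + 86.288 + 171.43 = 374.71 kPa.
Gross allowable pressure q_all = 374.71 / 2.5 = 149.89 kPa.
Footing area = 7.7284 m², so allowable column load = 149.89 × 7.7284 = 1158.4 kN.

P_all ≈ 1160 kN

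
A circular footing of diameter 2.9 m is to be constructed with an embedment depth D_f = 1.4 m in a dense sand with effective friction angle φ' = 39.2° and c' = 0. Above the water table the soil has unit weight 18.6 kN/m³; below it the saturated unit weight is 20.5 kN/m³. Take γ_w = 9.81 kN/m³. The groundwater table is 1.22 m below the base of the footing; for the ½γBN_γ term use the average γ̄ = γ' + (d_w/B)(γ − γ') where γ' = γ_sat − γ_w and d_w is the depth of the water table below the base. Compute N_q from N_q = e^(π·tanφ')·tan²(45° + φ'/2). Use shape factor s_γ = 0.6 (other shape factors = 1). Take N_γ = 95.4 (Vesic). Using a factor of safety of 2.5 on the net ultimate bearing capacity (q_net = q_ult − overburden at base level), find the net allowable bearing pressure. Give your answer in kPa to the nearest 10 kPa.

N_q = e^(π·tan39.2°)·tan²(64.6°) = 57.5.
Effective surcharge at the founding depth q = γ·D_f = 18.6 × 1.4 = 26.04 kPa.
With d_w = 1.22 m < B, γ̄ = 10.69 + (1.22/2.9) × (18.6 − 10.69) = 14.018 kN/m³.
q_ult = q·N_q + 0.5·γ·B·N_γ·s_γ
     = 26.04 × 57.501 + 0.5 × 14.018 × 2.9 × 95.4 × 0.6
     = 1497.3 + 1163.4 = 2660.8 kPa.
q_net = 2660.8 − 26.04 = 2634.7 kPa.
q_all(net) = 2634.7 / 2.5 = 1053.9 kPa.

q_all(net) ≈ 1050 kPa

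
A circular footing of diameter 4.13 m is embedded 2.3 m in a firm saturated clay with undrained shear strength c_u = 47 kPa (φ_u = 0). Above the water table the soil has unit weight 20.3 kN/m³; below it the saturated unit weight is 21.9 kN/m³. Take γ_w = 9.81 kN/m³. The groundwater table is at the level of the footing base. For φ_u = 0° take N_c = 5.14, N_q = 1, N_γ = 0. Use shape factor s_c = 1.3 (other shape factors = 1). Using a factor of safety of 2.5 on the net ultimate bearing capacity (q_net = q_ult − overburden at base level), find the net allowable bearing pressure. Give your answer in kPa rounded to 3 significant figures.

q_all(net) ≈ 126 kPa

Effective surcharge at the founding depth q = γ·D_f = 20.3 × 2.3 = 46.69 kPa.
q_ult = c·N_c·s_c + q·N_q
     = 47 × 5.14 × 1.3 + 46.69 × 1
     = 314.05 + 46.69 = 360.74 kPa.
q_net = 360.74 − 46.69 = 314.05 kPa.
q_all(net) = 314.05 / 2.5 = 125.62 kPa.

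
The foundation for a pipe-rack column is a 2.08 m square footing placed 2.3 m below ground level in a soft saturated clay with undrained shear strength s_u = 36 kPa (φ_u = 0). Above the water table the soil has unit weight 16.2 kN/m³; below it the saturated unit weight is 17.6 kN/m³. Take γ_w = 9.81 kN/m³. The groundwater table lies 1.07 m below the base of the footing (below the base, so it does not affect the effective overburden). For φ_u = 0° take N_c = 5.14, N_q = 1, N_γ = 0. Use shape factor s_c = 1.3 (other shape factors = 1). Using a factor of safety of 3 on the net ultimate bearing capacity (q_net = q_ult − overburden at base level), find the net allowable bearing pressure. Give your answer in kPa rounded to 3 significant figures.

Overburden at base level: q = 16.2 × 2.3 = 37.26 kPa.
Cohesion term c·N_c·s_c = 36 × 5.14 × 1.3 = 240.55 kPa; surcharge term q·N_q = 37.26 × 1 = 37.26 kPa.
q_ult = 240.55 + 37.26 = 277.81 kPa.
q_net = 277.81 − 37.26 = 240.55 kPa.
q_all(net) = 240.55 / 3 = 80.184 kPa.

q_all(net) ≈ 80.2 kPa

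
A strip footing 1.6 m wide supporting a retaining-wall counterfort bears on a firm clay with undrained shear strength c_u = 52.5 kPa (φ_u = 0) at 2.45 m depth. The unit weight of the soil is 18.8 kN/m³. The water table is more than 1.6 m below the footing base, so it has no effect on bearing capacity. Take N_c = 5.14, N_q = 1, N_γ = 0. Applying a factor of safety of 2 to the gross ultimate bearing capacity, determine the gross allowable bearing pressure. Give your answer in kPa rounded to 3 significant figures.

Overburden at base level: q = 18.8 × 2.45 = 46.06 kPa.
Cohesion term c·N_c = 52.5 × 5.14 = 269.85 kPa; surcharge term q·N_q = 46.06 × 1 = 46.06 kPa.
q_ult = 269.85 + 46.06 = 315.91 kPa.
q_all = q_ult / FS = 315.91 / 2 = 157.95 kPa.

q_all ≈ 158 kPa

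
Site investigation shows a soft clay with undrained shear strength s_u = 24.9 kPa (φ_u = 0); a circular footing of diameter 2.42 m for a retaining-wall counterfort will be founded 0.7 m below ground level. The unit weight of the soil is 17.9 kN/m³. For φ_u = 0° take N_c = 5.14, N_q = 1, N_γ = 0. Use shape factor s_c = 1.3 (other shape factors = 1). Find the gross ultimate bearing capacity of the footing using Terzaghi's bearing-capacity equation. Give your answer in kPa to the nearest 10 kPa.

Effective surcharge at the founding depth q = γ·D_f = 17.9 × 0.7 = 12.53 kPa.
q_ult = c·N_c·s_c + q·N_q
     = 24.9 × 5.14 × 1.3 + 12.53 × 1
     = 166.38 + 12.53 = 178.91 kPa.

q_ult ≈ 180 kPa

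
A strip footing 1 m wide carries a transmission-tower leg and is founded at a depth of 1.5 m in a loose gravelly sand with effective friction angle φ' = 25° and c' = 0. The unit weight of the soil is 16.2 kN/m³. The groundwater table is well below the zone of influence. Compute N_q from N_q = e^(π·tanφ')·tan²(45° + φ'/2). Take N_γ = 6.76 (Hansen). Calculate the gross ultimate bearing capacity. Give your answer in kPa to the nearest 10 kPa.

q_ult ≈ 310 kPa

tan25° = 0.4663, so N_q = e^(π×0.4663)·tan²(57.5°) = 4.327 × 2.464 = 10.66.
q = γ·D_f = 16.2 × 1.5 = 24.3 kPa.
q·N_q = 24.3 × 10.662 = 259.09 kPa
0.5·γ·B·N_γ = 0.5 × 16.2 × 1 × 6.76 = 54.756 kPa
q_ult = 259.09 + 54.756 = 313.85 kPa.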